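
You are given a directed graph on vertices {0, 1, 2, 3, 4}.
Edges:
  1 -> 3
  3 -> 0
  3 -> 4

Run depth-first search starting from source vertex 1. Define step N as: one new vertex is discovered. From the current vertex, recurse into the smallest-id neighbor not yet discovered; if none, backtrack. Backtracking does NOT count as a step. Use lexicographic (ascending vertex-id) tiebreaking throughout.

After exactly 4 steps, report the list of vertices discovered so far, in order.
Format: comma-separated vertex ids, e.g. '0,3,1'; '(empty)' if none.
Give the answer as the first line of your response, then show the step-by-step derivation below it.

1,3,0,4

step 1: discover 1; path=1; order=1
step 2: discover 3; path=1>3; order=1,3
step 3: discover 0; path=1>3>0; order=1,3,0
step 4: discover 4; path=1>3>4; order=1,3,0,4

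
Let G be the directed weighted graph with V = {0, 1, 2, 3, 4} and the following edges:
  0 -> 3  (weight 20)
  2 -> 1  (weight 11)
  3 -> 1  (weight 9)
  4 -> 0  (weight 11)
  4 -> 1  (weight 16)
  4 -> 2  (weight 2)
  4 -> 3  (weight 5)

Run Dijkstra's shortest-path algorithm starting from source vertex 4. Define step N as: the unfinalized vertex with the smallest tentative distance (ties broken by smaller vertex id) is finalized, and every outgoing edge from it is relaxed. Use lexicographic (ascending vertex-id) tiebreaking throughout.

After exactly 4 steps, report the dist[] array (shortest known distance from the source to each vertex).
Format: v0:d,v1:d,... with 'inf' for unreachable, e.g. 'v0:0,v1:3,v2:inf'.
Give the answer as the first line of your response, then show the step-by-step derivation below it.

v0:11,v1:13,v2:2,v3:5,v4:0

step 1: dist = v0:11,v1:16,v2:2,v3:5,v4:0
step 2: dist = v0:11,v1:13,v2:2,v3:5,v4:0
step 3: dist = v0:11,v1:13,v2:2,v3:5,v4:0
step 4: dist = v0:11,v1:13,v2:2,v3:5,v4:0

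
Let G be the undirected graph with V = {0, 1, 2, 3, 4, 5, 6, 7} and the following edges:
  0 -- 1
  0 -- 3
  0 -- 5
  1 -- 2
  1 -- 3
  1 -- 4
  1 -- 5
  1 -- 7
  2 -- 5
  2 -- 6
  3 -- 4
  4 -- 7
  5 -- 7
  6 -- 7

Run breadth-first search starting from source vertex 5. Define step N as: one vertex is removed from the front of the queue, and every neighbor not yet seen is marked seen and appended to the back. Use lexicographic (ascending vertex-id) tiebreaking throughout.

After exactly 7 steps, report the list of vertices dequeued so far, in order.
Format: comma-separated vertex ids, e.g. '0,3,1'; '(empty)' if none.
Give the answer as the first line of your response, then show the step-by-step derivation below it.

5,0,1,2,7,3,4

step 1: dequeue 5; queue=[0,1,2,7]; order=5
step 2: dequeue 0; queue=[1,2,7,3]; order=5,0
step 3: dequeue 1; queue=[2,7,3,4]; order=5,0,1
step 4: dequeue 2; queue=[7,3,4,6]; order=5,0,1,2
step 5: dequeue 7; queue=[3,4,6]; order=5,0,1,2,7
step 6: dequeue 3; queue=[4,6]; order=5,0,1,2,7,3
step 7: dequeue 4; queue=[6]; order=5,0,1,2,7,3,4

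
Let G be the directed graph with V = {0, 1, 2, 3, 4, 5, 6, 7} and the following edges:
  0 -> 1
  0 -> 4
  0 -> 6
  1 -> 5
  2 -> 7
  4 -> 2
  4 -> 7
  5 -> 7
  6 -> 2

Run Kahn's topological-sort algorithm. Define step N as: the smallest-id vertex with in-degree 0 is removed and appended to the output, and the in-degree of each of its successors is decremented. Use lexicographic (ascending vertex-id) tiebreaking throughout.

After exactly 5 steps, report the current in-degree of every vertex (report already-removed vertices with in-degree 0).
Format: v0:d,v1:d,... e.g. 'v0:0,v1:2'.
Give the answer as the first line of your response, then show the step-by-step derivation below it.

v0:0,v1:0,v2:1,v3:0,v4:0,v5:0,v6:0,v7:1

step 1: output 0; order=[0]; indeg=(0,0,2,0,0,1,0,3)
step 2: output 1; order=[0,1]; indeg=(0,0,2,0,0,0,0,3)
step 3: output 3; order=[0,1,3]; indeg=(0,0,2,0,0,0,0,3)
step 4: output 4; order=[0,1,3,4]; indeg=(0,0,1,0,0,0,0,2)
step 5: output 5; order=[0,1,3,4,5]; indeg=(0,0,1,0,0,0,0,1)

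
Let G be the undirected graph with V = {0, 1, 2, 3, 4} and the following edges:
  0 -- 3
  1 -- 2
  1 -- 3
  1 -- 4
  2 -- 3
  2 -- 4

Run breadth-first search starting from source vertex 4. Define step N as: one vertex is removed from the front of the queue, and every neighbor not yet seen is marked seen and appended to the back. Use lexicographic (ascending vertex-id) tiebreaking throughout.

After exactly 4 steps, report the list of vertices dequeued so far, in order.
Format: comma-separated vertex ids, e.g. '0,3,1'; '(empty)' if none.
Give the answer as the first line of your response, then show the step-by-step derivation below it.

4,1,2,3

step 1: dequeue 4; queue=[1,2]; order=4
step 2: dequeue 1; queue=[2,3]; order=4,1
step 3: dequeue 2; queue=[3]; order=4,1,2
step 4: dequeue 3; queue=[0]; order=4,1,2,3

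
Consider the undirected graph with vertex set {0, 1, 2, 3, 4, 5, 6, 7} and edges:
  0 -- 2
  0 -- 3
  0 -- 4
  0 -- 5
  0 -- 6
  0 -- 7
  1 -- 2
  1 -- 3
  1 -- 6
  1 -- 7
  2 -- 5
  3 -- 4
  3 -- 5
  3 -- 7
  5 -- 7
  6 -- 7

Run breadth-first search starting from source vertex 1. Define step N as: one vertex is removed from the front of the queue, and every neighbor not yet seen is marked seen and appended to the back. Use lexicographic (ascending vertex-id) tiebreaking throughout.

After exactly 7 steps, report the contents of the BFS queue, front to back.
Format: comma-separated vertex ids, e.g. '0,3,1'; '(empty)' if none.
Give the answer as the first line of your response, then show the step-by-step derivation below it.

4

step 1: dequeue 1; queue=[2,3,6,7]; order=1
step 2: dequeue 2; queue=[3,6,7,0,5]; order=1,2
step 3: dequeue 3; queue=[6,7,0,5,4]; order=1,2,3
step 4: dequeue 6; queue=[7,0,5,4]; order=1,2,3,6
step 5: dequeue 7; queue=[0,5,4]; order=1,2,3,6,7
step 6: dequeue 0; queue=[5,4]; order=1,2,3,6,7,0
step 7: dequeue 5; queue=[4]; order=1,2,3,6,7,0,5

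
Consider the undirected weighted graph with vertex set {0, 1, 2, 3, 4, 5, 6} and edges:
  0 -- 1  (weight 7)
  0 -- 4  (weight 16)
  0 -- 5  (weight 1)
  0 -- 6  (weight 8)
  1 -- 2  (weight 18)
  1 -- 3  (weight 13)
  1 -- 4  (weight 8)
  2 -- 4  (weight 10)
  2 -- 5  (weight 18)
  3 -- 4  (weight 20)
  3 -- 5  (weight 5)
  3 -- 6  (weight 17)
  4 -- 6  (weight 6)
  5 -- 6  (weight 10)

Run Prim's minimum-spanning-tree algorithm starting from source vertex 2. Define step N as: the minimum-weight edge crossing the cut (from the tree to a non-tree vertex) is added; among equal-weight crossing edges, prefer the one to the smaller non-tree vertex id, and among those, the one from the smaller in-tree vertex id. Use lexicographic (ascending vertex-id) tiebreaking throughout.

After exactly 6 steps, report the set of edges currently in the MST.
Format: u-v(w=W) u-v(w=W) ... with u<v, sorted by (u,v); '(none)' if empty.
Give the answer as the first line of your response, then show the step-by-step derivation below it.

0-1(w=7) 0-5(w=1) 0-6(w=8) 2-4(w=10) 3-5(w=5) 4-6(w=6)

step 1: add edge 2-4 (w=10); MST = {2-4(w=10)}
step 2: add edge 4-6 (w=6); MST = {2-4(w=10) 4-6(w=6)}
step 3: add edge 0-6 (w=8); MST = {0-6(w=8) 2-4(w=10) 4-6(w=6)}
step 4: add edge 0-5 (w=1); MST = {0-5(w=1) 0-6(w=8) 2-4(w=10) 4-6(w=6)}
step 5: add edge 3-5 (w=5); MST = {0-5(w=1) 0-6(w=8) 2-4(w=10) 3-5(w=5) 4-6(w=6)}
step 6: add edge 0-1 (w=7); MST = {0-1(w=7) 0-5(w=1) 0-6(w=8) 2-4(w=10) 3-5(w=5) 4-6(w=6)}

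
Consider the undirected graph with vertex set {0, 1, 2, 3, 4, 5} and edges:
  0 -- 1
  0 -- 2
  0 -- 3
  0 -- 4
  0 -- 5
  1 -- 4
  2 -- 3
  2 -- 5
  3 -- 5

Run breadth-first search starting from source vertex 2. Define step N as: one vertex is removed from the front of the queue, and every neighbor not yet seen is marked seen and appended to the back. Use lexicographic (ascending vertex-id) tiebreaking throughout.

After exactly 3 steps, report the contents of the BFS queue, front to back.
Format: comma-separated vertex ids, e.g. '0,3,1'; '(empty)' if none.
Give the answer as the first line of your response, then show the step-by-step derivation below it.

5,1,4

step 1: dequeue 2; queue=[0,3,5]; order=2
step 2: dequeue 0; queue=[3,5,1,4]; order=2,0
step 3: dequeue 3; queue=[5,1,4]; order=2,0,3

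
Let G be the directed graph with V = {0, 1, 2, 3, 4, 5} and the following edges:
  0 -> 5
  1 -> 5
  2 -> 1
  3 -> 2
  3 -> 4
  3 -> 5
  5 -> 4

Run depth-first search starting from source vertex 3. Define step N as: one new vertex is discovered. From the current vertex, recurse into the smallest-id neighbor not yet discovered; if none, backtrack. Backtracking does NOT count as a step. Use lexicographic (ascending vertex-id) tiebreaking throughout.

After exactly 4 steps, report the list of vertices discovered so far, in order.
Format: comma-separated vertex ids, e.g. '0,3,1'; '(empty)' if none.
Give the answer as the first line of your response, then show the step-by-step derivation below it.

3,2,1,5

step 1: discover 3; path=3; order=3
step 2: discover 2; path=3>2; order=3,2
step 3: discover 1; path=3>2>1; order=3,2,1
step 4: discover 5; path=3>2>1>5; order=3,2,1,5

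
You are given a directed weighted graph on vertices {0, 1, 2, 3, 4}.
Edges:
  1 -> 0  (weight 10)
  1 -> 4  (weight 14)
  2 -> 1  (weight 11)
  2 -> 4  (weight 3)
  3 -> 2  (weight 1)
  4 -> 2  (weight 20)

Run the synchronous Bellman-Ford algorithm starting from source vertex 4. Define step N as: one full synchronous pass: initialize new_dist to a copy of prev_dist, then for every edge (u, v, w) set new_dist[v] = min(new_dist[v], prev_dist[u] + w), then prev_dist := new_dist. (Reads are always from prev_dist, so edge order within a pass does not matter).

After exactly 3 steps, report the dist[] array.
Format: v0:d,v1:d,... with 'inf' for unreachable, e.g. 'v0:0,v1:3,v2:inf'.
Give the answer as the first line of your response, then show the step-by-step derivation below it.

v0:41,v1:31,v2:20,v3:inf,v4:0

step 1: dist = v0:inf,v1:inf,v2:20,v3:inf,v4:0
step 2: dist = v0:inf,v1:31,v2:20,v3:inf,v4:0
step 3: dist = v0:41,v1:31,v2:20,v3:inf,v4:0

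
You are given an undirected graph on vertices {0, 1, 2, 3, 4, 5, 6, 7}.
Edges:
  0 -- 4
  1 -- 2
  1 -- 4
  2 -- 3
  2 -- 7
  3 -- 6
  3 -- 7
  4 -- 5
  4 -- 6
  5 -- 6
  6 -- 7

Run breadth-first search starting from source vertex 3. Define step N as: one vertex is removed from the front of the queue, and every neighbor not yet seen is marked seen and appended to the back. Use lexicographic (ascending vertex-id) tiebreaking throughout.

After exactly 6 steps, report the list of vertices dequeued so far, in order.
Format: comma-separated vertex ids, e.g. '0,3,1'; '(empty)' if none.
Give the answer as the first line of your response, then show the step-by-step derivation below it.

3,2,6,7,1,4

step 1: dequeue 3; queue=[2,6,7]; order=3
step 2: dequeue 2; queue=[6,7,1]; order=3,2
step 3: dequeue 6; queue=[7,1,4,5]; order=3,2,6
step 4: dequeue 7; queue=[1,4,5]; order=3,2,6,7
step 5: dequeue 1; queue=[4,5]; order=3,2,6,7,1
step 6: dequeue 4; queue=[5,0]; order=3,2,6,7,1,4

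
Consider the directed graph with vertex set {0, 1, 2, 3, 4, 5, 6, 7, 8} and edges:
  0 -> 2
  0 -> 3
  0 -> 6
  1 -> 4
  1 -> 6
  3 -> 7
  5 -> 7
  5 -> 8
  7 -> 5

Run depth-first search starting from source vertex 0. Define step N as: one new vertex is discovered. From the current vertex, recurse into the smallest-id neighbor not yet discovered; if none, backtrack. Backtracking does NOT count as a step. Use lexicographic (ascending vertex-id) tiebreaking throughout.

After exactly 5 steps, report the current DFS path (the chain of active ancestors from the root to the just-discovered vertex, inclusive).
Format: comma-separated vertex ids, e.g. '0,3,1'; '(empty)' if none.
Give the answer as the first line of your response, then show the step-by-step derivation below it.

0,3,7,5

step 1: discover 0; path=0; order=0
step 2: discover 2; path=0>2; order=0,2
step 3: discover 3; path=0>3; order=0,2,3
step 4: discover 7; path=0>3>7; order=0,2,3,7
step 5: discover 5; path=0>3>7>5; order=0,2,3,7,5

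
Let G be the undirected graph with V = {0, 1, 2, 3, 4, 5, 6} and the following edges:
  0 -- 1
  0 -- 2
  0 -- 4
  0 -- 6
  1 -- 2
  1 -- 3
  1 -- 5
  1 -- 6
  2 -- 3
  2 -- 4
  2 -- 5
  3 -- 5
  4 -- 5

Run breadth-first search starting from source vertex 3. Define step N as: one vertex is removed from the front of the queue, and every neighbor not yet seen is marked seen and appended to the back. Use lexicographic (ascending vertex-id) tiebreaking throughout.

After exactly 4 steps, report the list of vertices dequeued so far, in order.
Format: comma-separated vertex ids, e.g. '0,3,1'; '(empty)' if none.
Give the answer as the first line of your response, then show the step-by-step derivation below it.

3,1,2,5

step 1: dequeue 3; queue=[1,2,5]; order=3
step 2: dequeue 1; queue=[2,5,0,6]; order=3,1
step 3: dequeue 2; queue=[5,0,6,4]; order=3,1,2
step 4: dequeue 5; queue=[0,6,4]; order=3,1,2,5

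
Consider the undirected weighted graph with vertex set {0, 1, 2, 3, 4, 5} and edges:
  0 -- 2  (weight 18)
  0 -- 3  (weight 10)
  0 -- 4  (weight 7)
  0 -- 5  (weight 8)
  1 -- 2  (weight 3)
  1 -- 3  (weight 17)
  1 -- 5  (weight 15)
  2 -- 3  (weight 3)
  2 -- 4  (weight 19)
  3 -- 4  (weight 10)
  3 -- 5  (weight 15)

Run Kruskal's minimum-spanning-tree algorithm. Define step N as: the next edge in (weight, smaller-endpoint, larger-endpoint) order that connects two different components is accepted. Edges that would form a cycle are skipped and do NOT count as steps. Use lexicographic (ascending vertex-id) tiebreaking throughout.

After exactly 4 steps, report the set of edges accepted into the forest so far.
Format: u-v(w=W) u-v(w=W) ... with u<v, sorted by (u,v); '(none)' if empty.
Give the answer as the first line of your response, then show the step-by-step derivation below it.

0-4(w=7) 0-5(w=8) 1-2(w=3) 2-3(w=3)

step 1: add edge 1-2 (w=3); MST = {1-2(w=3)}
step 2: add edge 2-3 (w=3); MST = {1-2(w=3) 2-3(w=3)}
step 3: add edge 0-4 (w=7); MST = {0-4(w=7) 1-2(w=3) 2-3(w=3)}
step 4: add edge 0-5 (w=8); MST = {0-4(w=7) 0-5(w=8) 1-2(w=3) 2-3(w=3)}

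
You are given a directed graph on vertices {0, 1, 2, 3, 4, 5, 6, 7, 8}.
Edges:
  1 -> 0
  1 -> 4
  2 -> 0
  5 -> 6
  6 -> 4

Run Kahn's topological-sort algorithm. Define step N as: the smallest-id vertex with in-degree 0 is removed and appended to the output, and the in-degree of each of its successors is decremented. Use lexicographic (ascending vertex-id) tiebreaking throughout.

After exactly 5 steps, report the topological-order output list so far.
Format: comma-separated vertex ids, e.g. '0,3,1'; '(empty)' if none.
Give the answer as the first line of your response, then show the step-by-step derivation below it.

1,2,0,3,5

step 1: output 1; order=[1]; indeg=(1,0,0,0,1,0,1,0,0)
step 2: output 2; order=[1,2]; indeg=(0,0,0,0,1,0,1,0,0)
step 3: output 0; order=[1,2,0]; indeg=(0,0,0,0,1,0,1,0,0)
step 4: output 3; order=[1,2,0,3]; indeg=(0,0,0,0,1,0,1,0,0)
step 5: output 5; order=[1,2,0,3,5]; indeg=(0,0,0,0,1,0,0,0,0)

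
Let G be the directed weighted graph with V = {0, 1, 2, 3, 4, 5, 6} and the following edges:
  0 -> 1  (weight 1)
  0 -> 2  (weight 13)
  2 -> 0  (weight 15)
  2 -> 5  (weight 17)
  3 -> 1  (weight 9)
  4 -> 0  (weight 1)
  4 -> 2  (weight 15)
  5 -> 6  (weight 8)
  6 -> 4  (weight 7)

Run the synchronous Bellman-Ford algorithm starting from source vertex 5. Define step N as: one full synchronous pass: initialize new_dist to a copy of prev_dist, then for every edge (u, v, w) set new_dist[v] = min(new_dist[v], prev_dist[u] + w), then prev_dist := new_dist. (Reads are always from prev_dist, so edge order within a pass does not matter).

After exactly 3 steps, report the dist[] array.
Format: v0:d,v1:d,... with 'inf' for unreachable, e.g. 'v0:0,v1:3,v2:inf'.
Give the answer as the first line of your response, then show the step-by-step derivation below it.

v0:16,v1:inf,v2:30,v3:inf,v4:15,v5:0,v6:8

step 1: dist = v0:inf,v1:inf,v2:inf,v3:inf,v4:inf,v5:0,v6:8
step 2: dist = v0:inf,v1:inf,v2:inf,v3:inf,v4:15,v5:0,v6:8
step 3: dist = v0:16,v1:inf,v2:30,v3:inf,v4:15,v5:0,v6:8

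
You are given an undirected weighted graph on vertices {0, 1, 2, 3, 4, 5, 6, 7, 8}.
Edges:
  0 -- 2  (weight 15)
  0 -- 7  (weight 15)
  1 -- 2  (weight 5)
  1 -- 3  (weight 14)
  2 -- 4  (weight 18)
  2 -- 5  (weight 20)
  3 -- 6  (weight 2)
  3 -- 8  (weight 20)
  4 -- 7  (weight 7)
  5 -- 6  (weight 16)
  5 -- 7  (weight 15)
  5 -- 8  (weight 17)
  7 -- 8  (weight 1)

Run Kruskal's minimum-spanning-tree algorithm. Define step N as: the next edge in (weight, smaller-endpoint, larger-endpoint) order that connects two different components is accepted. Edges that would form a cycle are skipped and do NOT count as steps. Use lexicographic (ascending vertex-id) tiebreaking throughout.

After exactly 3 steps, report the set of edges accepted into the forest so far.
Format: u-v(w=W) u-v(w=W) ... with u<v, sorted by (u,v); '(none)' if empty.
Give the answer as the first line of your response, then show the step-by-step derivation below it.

1-2(w=5) 3-6(w=2) 7-8(w=1)

step 1: add edge 7-8 (w=1); MST = {7-8(w=1)}
step 2: add edge 3-6 (w=2); MST = {3-6(w=2) 7-8(w=1)}
step 3: add edge 1-2 (w=5); MST = {1-2(w=5) 3-6(w=2) 7-8(w=1)}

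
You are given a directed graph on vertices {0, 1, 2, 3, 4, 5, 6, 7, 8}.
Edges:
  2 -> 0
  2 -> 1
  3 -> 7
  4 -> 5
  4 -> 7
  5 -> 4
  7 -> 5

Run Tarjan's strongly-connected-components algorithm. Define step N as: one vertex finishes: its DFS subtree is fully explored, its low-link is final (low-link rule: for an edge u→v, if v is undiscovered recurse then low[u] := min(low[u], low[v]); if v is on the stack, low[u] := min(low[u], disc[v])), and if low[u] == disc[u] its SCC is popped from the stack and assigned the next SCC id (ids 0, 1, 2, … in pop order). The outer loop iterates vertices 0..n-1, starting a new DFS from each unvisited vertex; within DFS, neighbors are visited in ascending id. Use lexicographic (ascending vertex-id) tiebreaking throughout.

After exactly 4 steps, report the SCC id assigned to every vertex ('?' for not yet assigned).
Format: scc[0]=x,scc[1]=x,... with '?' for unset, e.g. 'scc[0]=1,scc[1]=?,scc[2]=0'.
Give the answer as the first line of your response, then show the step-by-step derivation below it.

scc[0]=0,scc[1]=1,scc[2]=2,scc[3]=?,scc[4]=?,scc[5]=?,scc[6]=?,scc[7]=?,scc[8]=?

step 1: low=(low[0]=0,low[1]=?,low[2]=?,low[3]=?,low[4]=?,low[5]=?,low[6]=?,low[7]=?,low[8]=?); scc=(scc[0]=0,scc[1]=?,scc[2]=?,scc[3]=?,scc[4]=?,scc[5]=?,scc[6]=?,scc[7]=?,scc[8]=?)
step 2: low=(low[0]=0,low[1]=1,low[2]=?,low[3]=?,low[4]=?,low[5]=?,low[6]=?,low[7]=?,low[8]=?); scc=(scc[0]=0,scc[1]=1,scc[2]=?,scc[3]=?,scc[4]=?,scc[5]=?,scc[6]=?,scc[7]=?,scc[8]=?)
step 3: low=(low[0]=0,low[1]=1,low[2]=2,low[3]=?,low[4]=?,low[5]=?,low[6]=?,low[7]=?,low[8]=?); scc=(scc[0]=0,scc[1]=1,scc[2]=2,scc[3]=?,scc[4]=?,scc[5]=?,scc[6]=?,scc[7]=?,scc[8]=?)
step 4: low=(low[0]=0,low[1]=1,low[2]=2,low[3]=3,low[4]=4,low[5]=5,low[6]=?,low[7]=4,low[8]=?); scc=(scc[0]=0,scc[1]=1,scc[2]=2,scc[3]=?,scc[4]=?,scc[5]=?,scc[6]=?,scc[7]=?,scc[8]=?)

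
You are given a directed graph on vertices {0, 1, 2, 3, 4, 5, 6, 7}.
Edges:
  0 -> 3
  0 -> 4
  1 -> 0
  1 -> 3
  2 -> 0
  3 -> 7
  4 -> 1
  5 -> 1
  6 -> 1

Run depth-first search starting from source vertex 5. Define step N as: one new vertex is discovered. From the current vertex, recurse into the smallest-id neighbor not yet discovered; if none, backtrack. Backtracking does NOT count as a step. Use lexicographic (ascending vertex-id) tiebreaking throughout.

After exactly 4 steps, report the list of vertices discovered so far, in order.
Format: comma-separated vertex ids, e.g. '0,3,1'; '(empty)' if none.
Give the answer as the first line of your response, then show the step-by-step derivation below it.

5,1,0,3

step 1: discover 5; path=5; order=5
step 2: discover 1; path=5>1; order=5,1
step 3: discover 0; path=5>1>0; order=5,1,0
step 4: discover 3; path=5>1>0>3; order=5,1,0,3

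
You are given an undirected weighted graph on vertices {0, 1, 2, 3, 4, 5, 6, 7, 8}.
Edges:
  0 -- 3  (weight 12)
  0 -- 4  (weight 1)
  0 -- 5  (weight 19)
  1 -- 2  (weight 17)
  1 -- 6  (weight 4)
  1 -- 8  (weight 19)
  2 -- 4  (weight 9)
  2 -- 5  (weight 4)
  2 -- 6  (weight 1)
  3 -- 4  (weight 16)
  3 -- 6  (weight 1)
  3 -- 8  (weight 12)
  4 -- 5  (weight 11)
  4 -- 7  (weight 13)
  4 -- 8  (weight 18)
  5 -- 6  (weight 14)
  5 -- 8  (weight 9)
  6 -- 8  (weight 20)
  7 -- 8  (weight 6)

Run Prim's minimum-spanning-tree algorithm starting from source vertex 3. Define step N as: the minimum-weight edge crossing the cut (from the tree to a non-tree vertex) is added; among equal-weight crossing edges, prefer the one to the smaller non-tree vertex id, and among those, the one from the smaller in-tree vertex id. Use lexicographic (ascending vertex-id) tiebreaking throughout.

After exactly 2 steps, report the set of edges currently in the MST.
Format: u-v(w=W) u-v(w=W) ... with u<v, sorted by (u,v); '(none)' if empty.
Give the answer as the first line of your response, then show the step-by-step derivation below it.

2-6(w=1) 3-6(w=1)

step 1: add edge 3-6 (w=1); MST = {3-6(w=1)}
step 2: add edge 2-6 (w=1); MST = {2-6(w=1) 3-6(w=1)}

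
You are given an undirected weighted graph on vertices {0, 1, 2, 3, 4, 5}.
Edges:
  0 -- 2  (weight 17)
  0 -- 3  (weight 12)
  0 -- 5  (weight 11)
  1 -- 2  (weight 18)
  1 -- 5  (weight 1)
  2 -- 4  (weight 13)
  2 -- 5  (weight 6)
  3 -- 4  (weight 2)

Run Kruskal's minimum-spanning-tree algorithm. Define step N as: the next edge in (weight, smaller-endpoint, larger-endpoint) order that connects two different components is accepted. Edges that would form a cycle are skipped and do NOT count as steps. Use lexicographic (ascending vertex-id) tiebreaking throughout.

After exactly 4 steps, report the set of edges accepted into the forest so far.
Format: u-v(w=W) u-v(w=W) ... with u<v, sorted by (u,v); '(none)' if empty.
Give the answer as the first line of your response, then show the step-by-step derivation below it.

0-5(w=11) 1-5(w=1) 2-5(w=6) 3-4(w=2)

step 1: add edge 1-5 (w=1); MST = {1-5(w=1)}
step 2: add edge 3-4 (w=2); MST = {1-5(w=1) 3-4(w=2)}
step 3: add edge 2-5 (w=6); MST = {1-5(w=1) 2-5(w=6) 3-4(w=2)}
step 4: add edge 0-5 (w=11); MST = {0-5(w=11) 1-5(w=1) 2-5(w=6) 3-4(w=2)}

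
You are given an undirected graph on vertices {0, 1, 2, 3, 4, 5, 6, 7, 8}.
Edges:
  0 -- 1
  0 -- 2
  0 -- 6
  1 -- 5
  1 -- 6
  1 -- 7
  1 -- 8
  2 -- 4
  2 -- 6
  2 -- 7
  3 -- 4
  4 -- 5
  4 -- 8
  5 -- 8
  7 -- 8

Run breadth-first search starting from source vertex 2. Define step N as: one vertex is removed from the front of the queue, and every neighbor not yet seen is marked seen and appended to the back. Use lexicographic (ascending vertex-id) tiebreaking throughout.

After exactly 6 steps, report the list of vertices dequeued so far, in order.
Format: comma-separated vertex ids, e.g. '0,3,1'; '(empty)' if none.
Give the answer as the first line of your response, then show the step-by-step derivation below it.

2,0,4,6,7,1

step 1: dequeue 2; queue=[0,4,6,7]; order=2
step 2: dequeue 0; queue=[4,6,7,1]; order=2,0
step 3: dequeue 4; queue=[6,7,1,3,5,8]; order=2,0,4
step 4: dequeue 6; queue=[7,1,3,5,8]; order=2,0,4,6
step 5: dequeue 7; queue=[1,3,5,8]; order=2,0,4,6,7
step 6: dequeue 1; queue=[3,5,8]; order=2,0,4,6,7,1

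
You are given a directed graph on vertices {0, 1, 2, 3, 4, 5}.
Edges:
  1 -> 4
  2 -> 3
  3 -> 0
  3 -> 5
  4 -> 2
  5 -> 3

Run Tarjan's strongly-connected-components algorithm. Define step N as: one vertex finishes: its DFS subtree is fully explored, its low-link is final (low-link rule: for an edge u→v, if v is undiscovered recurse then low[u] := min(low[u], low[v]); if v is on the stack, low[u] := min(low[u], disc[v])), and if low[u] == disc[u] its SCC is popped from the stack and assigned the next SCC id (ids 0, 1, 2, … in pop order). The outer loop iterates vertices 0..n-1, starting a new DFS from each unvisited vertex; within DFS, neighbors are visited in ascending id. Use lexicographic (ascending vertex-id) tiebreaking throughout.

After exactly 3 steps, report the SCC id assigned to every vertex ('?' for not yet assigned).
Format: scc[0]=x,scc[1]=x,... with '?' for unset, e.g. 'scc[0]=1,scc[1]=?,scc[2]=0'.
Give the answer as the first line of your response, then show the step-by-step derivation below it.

scc[0]=0,scc[1]=?,scc[2]=?,scc[3]=1,scc[4]=?,scc[5]=1

step 1: low=(low[0]=0,low[1]=?,low[2]=?,low[3]=?,low[4]=?,low[5]=?); scc=(scc[0]=0,scc[1]=?,scc[2]=?,scc[3]=?,scc[4]=?,scc[5]=?)
step 2: low=(low[0]=0,low[1]=1,low[2]=3,low[3]=4,low[4]=2,low[5]=4); scc=(scc[0]=0,scc[1]=?,scc[2]=?,scc[3]=?,scc[4]=?,scc[5]=?)
step 3: low=(low[0]=0,low[1]=1,low[2]=3,low[3]=4,low[4]=2,low[5]=4); scc=(scc[0]=0,scc[1]=?,scc[2]=?,scc[3]=1,scc[4]=?,scc[5]=1)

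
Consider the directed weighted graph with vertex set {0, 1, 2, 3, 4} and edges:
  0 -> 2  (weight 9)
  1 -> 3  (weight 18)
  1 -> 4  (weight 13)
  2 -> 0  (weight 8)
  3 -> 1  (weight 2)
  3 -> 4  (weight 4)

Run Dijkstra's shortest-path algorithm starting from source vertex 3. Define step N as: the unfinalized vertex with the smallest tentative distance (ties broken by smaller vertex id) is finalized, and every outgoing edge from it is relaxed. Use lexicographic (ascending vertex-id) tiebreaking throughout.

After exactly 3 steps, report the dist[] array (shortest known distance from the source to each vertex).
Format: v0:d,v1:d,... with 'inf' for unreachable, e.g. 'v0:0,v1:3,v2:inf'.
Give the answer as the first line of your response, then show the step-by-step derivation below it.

v0:inf,v1:2,v2:inf,v3:0,v4:4

step 1: dist = v0:inf,v1:2,v2:inf,v3:0,v4:4
step 2: dist = v0:inf,v1:2,v2:inf,v3:0,v4:4
step 3: dist = v0:inf,v1:2,v2:inf,v3:0,v4:4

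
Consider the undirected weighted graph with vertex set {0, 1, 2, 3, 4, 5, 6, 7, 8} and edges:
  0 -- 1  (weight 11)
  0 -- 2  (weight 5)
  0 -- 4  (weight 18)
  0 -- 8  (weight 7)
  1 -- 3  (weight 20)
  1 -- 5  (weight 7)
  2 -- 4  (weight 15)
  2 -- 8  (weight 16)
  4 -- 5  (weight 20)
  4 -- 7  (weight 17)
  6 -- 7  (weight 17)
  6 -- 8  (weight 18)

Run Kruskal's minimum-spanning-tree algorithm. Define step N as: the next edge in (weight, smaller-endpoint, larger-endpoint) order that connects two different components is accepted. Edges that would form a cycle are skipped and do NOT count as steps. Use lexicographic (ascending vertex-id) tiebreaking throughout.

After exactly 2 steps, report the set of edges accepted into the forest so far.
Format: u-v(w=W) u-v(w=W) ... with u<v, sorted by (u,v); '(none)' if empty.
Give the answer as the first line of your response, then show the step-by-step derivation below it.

0-2(w=5) 0-8(w=7)

step 1: add edge 0-2 (w=5); MST = {0-2(w=5)}
step 2: add edge 0-8 (w=7); MST = {0-2(w=5) 0-8(w=7)}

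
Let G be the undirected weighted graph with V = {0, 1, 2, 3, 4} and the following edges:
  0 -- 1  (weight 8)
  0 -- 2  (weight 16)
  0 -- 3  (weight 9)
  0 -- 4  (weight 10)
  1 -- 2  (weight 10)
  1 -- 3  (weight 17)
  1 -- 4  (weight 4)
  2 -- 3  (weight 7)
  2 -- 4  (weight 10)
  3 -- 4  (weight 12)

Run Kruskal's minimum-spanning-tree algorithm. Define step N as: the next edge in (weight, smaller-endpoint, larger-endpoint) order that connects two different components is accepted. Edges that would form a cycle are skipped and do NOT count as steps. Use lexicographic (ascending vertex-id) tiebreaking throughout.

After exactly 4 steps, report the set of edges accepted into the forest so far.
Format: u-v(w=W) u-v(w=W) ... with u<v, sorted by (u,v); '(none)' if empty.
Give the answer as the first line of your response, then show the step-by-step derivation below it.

0-1(w=8) 0-3(w=9) 1-4(w=4) 2-3(w=7)

step 1: add edge 1-4 (w=4); MST = {1-4(w=4)}
step 2: add edge 2-3 (w=7); MST = {1-4(w=4) 2-3(w=7)}
step 3: add edge 0-1 (w=8); MST = {0-1(w=8) 1-4(w=4) 2-3(w=7)}
step 4: add edge 0-3 (w=9); MST = {0-1(w=8) 0-3(w=9) 1-4(w=4) 2-3(w=7)}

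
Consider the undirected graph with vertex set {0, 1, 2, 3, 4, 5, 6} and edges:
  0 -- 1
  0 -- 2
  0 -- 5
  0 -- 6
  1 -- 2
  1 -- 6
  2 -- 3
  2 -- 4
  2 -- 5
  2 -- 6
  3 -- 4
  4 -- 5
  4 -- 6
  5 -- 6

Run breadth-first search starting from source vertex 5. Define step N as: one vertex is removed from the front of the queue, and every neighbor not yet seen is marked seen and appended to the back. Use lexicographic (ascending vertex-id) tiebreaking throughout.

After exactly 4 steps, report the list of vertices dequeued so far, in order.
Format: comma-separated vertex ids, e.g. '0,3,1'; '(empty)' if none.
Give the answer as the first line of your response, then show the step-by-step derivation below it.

5,0,2,4

step 1: dequeue 5; queue=[0,2,4,6]; order=5
step 2: dequeue 0; queue=[2,4,6,1]; order=5,0
step 3: dequeue 2; queue=[4,6,1,3]; order=5,0,2
step 4: dequeue 4; queue=[6,1,3]; order=5,0,2,4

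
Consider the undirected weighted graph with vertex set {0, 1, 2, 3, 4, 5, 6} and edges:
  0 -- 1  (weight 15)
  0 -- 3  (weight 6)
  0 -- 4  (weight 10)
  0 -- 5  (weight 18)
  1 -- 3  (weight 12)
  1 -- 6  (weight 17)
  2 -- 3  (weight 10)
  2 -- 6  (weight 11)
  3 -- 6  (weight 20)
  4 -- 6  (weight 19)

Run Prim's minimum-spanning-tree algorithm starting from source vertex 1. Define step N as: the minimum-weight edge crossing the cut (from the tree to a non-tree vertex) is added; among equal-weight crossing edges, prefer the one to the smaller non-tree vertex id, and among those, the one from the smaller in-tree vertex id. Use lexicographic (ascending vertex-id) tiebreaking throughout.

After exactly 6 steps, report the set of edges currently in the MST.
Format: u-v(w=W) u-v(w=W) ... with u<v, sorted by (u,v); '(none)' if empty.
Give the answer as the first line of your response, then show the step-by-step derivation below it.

0-3(w=6) 0-4(w=10) 0-5(w=18) 1-3(w=12) 2-3(w=10) 2-6(w=11)

step 1: add edge 1-3 (w=12); MST = {1-3(w=12)}
step 2: add edge 0-3 (w=6); MST = {0-3(w=6) 1-3(w=12)}
step 3: add edge 2-3 (w=10); MST = {0-3(w=6) 1-3(w=12) 2-3(w=10)}
step 4: add edge 0-4 (w=10); MST = {0-3(w=6) 0-4(w=10) 1-3(w=12) 2-3(w=10)}
step 5: add edge 2-6 (w=11); MST = {0-3(w=6) 0-4(w=10) 1-3(w=12) 2-3(w=10) 2-6(w=11)}
step 6: add edge 0-5 (w=18); MST = {0-3(w=6) 0-4(w=10) 0-5(w=18) 1-3(w=12) 2-3(w=10) 2-6(w=11)}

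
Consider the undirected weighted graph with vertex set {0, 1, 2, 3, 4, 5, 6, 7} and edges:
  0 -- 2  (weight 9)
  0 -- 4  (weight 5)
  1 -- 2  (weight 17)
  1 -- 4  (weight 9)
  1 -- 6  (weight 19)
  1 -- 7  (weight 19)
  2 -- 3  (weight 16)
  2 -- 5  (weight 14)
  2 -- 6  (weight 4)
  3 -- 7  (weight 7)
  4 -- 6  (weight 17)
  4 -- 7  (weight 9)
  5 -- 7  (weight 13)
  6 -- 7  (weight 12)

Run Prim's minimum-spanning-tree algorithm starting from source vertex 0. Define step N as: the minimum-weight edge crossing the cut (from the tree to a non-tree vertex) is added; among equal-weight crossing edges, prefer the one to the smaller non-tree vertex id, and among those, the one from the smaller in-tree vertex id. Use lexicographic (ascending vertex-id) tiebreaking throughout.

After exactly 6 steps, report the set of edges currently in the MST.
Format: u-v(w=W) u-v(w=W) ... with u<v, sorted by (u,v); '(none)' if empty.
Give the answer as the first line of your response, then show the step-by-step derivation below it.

0-2(w=9) 0-4(w=5) 1-4(w=9) 2-6(w=4) 3-7(w=7) 4-7(w=9)

step 1: add edge 0-4 (w=5); MST = {0-4(w=5)}
step 2: add edge 1-4 (w=9); MST = {0-4(w=5) 1-4(w=9)}
step 3: add edge 0-2 (w=9); MST = {0-2(w=9) 0-4(w=5) 1-4(w=9)}
step 4: add edge 2-6 (w=4); MST = {0-2(w=9) 0-4(w=5) 1-4(w=9) 2-6(w=4)}
step 5: add edge 4-7 (w=9); MST = {0-2(w=9) 0-4(w=5) 1-4(w=9) 2-6(w=4) 4-7(w=9)}
step 6: add edge 3-7 (w=7); MST = {0-2(w=9) 0-4(w=5) 1-4(w=9) 2-6(w=4) 3-7(w=7) 4-7(w=9)}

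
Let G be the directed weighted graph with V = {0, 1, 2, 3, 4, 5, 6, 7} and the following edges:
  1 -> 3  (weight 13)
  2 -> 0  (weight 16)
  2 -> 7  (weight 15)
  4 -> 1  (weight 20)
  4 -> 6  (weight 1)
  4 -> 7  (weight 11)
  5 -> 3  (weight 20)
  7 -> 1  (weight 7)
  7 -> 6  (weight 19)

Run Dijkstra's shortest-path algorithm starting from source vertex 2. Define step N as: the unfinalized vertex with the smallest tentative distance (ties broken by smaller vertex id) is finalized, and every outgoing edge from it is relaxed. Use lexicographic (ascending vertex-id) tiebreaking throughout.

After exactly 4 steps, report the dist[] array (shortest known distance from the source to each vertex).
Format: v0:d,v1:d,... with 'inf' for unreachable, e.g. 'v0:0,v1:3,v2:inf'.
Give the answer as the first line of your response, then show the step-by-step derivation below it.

v0:16,v1:22,v2:0,v3:35,v4:inf,v5:inf,v6:34,v7:15

step 1: dist = v0:16,v1:inf,v2:0,v3:inf,v4:inf,v5:inf,v6:inf,v7:15
step 2: dist = v0:16,v1:22,v2:0,v3:inf,v4:inf,v5:inf,v6:34,v7:15
step 3: dist = v0:16,v1:22,v2:0,v3:inf,v4:inf,v5:inf,v6:34,v7:15
step 4: dist = v0:16,v1:22,v2:0,v3:35,v4:inf,v5:inf,v6:34,v7:15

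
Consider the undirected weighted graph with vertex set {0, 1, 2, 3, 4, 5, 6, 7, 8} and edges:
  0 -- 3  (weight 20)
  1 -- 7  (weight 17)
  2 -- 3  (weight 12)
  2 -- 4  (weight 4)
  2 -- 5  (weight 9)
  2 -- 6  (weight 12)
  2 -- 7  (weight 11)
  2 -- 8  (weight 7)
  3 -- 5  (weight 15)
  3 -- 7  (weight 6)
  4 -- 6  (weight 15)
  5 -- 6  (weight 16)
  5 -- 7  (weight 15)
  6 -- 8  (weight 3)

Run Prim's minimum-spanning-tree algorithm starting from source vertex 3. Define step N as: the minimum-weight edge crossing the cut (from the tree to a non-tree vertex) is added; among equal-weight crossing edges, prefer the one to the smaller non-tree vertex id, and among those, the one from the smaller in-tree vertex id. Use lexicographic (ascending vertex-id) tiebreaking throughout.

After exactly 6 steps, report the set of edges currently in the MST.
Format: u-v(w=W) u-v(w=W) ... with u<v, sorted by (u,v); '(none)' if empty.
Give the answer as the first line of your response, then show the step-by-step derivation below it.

2-4(w=4) 2-5(w=9) 2-7(w=11) 2-8(w=7) 3-7(w=6) 6-8(w=3)

step 1: add edge 3-7 (w=6); MST = {3-7(w=6)}
step 2: add edge 2-7 (w=11); MST = {2-7(w=11) 3-7(w=6)}
step 3: add edge 2-4 (w=4); MST = {2-4(w=4) 2-7(w=11) 3-7(w=6)}
step 4: add edge 2-8 (w=7); MST = {2-4(w=4) 2-7(w=11) 2-8(w=7) 3-7(w=6)}
step 5: add edge 6-8 (w=3); MST = {2-4(w=4) 2-7(w=11) 2-8(w=7) 3-7(w=6) 6-8(w=3)}
step 6: add edge 2-5 (w=9); MST = {2-4(w=4) 2-5(w=9) 2-7(w=11) 2-8(w=7) 3-7(w=6) 6-8(w=3)}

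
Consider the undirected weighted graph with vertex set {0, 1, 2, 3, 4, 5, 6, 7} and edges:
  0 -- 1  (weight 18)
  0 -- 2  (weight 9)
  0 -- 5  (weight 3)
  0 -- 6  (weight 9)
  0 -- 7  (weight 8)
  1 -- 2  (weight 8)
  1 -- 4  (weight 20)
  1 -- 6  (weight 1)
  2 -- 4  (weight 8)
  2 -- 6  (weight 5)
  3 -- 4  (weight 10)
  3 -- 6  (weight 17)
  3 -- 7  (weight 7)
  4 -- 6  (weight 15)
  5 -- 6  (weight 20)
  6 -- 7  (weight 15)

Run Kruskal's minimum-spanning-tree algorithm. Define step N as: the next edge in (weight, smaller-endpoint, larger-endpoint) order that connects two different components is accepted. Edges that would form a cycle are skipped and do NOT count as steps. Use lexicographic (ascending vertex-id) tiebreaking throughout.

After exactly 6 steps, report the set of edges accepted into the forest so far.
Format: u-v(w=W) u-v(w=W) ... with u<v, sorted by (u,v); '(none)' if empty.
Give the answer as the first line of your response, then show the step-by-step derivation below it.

0-5(w=3) 0-7(w=8) 1-6(w=1) 2-4(w=8) 2-6(w=5) 3-7(w=7)

step 1: add edge 1-6 (w=1); MST = {1-6(w=1)}
step 2: add edge 0-5 (w=3); MST = {0-5(w=3) 1-6(w=1)}
step 3: add edge 2-6 (w=5); MST = {0-5(w=3) 1-6(w=1) 2-6(w=5)}
step 4: add edge 3-7 (w=7); MST = {0-5(w=3) 1-6(w=1) 2-6(w=5) 3-7(w=7)}
step 5: add edge 0-7 (w=8); MST = {0-5(w=3) 0-7(w=8) 1-6(w=1) 2-6(w=5) 3-7(w=7)}
step 6: add edge 2-4 (w=8); MST = {0-5(w=3) 0-7(w=8) 1-6(w=1) 2-4(w=8) 2-6(w=5) 3-7(w=7)}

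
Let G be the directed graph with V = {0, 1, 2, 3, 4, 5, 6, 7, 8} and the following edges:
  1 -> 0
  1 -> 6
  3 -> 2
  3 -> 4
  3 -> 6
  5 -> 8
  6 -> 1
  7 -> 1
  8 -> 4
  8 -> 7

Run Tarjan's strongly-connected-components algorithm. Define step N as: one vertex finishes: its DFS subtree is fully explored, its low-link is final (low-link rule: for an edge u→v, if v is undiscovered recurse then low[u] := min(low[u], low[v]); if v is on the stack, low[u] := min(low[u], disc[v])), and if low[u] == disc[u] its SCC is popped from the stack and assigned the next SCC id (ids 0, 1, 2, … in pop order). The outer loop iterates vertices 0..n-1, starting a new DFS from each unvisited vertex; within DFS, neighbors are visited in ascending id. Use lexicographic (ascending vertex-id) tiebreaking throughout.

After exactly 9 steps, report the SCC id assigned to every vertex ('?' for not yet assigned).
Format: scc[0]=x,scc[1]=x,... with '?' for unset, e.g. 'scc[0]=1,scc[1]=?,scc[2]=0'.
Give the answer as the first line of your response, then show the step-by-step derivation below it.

scc[0]=0,scc[1]=1,scc[2]=2,scc[3]=4,scc[4]=3,scc[5]=7,scc[6]=1,scc[7]=5,scc[8]=6

step 1: low=(low[0]=0,low[1]=?,low[2]=?,low[3]=?,low[4]=?,low[5]=?,low[6]=?,low[7]=?,low[8]=?); scc=(scc[0]=0,scc[1]=?,scc[2]=?,scc[3]=?,scc[4]=?,scc[5]=?,scc[6]=?,scc[7]=?,scc[8]=?)
step 2: low=(low[0]=0,low[1]=1,low[2]=?,low[3]=?,low[4]=?,low[5]=?,low[6]=1,low[7]=?,low[8]=?); scc=(scc[0]=0,scc[1]=?,scc[2]=?,scc[3]=?,scc[4]=?,scc[5]=?,scc[6]=?,scc[7]=?,scc[8]=?)
step 3: low=(low[0]=0,low[1]=1,low[2]=?,low[3]=?,low[4]=?,low[5]=?,low[6]=1,low[7]=?,low[8]=?); scc=(scc[0]=0,scc[1]=1,scc[2]=?,scc[3]=?,scc[4]=?,scc[5]=?,scc[6]=1,scc[7]=?,scc[8]=?)
step 4: low=(low[0]=0,low[1]=1,low[2]=3,low[3]=?,low[4]=?,low[5]=?,low[6]=1,low[7]=?,low[8]=?); scc=(scc[0]=0,scc[1]=1,scc[2]=2,scc[3]=?,scc[4]=?,scc[5]=?,scc[6]=1,scc[7]=?,scc[8]=?)
step 5: low=(low[0]=0,low[1]=1,low[2]=3,low[3]=4,low[4]=5,low[5]=?,low[6]=1,low[7]=?,low[8]=?); scc=(scc[0]=0,scc[1]=1,scc[2]=2,scc[3]=?,scc[4]=3,scc[5]=?,scc[6]=1,scc[7]=?,scc[8]=?)
step 6: low=(low[0]=0,low[1]=1,low[2]=3,low[3]=4,low[4]=5,low[5]=?,low[6]=1,low[7]=?,low[8]=?); scc=(scc[0]=0,scc[1]=1,scc[2]=2,scc[3]=4,scc[4]=3,scc[5]=?,scc[6]=1,scc[7]=?,scc[8]=?)
step 7: low=(low[0]=0,low[1]=1,low[2]=3,low[3]=4,low[4]=5,low[5]=6,low[6]=1,low[7]=8,low[8]=7); scc=(scc[0]=0,scc[1]=1,scc[2]=2,scc[3]=4,scc[4]=3,scc[5]=?,scc[6]=1,scc[7]=5,scc[8]=?)
step 8: low=(low[0]=0,low[1]=1,low[2]=3,low[3]=4,low[4]=5,low[5]=6,low[6]=1,low[7]=8,low[8]=7); scc=(scc[0]=0,scc[1]=1,scc[2]=2,scc[3]=4,scc[4]=3,scc[5]=?,scc[6]=1,scc[7]=5,scc[8]=6)
step 9: low=(low[0]=0,low[1]=1,low[2]=3,low[3]=4,low[4]=5,low[5]=6,low[6]=1,low[7]=8,low[8]=7); scc=(scc[0]=0,scc[1]=1,scc[2]=2,scc[3]=4,scc[4]=3,scc[5]=7,scc[6]=1,scc[7]=5,scc[8]=6)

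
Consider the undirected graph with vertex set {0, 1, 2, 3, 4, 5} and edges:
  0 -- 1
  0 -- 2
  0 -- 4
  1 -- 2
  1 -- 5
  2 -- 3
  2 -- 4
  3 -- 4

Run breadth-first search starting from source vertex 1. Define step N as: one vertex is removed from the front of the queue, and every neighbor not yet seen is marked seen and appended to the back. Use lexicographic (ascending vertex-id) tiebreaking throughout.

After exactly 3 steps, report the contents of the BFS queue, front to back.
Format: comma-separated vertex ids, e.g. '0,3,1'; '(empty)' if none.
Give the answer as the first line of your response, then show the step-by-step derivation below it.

5,4,3

step 1: dequeue 1; queue=[0,2,5]; order=1
step 2: dequeue 0; queue=[2,5,4]; order=1,0
step 3: dequeue 2; queue=[5,4,3]; order=1,0,2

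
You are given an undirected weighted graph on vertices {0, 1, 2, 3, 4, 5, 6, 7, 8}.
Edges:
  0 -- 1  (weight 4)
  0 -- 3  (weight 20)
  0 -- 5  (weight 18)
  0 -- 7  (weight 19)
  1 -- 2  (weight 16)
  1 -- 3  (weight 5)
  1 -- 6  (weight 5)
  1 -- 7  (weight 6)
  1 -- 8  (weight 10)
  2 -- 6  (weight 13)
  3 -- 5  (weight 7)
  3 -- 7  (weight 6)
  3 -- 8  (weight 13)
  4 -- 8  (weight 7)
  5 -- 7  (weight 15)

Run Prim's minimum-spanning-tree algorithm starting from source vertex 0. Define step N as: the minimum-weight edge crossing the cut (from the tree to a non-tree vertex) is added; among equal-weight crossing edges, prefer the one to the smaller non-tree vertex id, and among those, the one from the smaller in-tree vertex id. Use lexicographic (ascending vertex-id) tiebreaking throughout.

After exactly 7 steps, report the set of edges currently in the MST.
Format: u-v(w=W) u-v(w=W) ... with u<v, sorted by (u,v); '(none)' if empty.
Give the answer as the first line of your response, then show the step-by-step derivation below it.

0-1(w=4) 1-3(w=5) 1-6(w=5) 1-7(w=6) 1-8(w=10) 3-5(w=7) 4-8(w=7)

step 1: add edge 0-1 (w=4); MST = {0-1(w=4)}
step 2: add edge 1-3 (w=5); MST = {0-1(w=4) 1-3(w=5)}
step 3: add edge 1-6 (w=5); MST = {0-1(w=4) 1-3(w=5) 1-6(w=5)}
step 4: add edge 1-7 (w=6); MST = {0-1(w=4) 1-3(w=5) 1-6(w=5) 1-7(w=6)}
step 5: add edge 3-5 (w=7); MST = {0-1(w=4) 1-3(w=5) 1-6(w=5) 1-7(w=6) 3-5(w=7)}
step 6: add edge 1-8 (w=10); MST = {0-1(w=4) 1-3(w=5) 1-6(w=5) 1-7(w=6) 1-8(w=10) 3-5(w=7)}
step 7: add edge 4-8 (w=7); MST = {0-1(w=4) 1-3(w=5) 1-6(w=5) 1-7(w=6) 1-8(w=10) 3-5(w=7) 4-8(w=7)}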